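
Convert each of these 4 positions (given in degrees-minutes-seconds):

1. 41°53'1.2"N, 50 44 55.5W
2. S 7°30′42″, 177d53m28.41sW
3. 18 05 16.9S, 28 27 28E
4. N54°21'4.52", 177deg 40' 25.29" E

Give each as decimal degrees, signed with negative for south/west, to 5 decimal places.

Point 1:
  Latitude: 53′ + 1.2″ = 53.02000′; 41 + 53.02000/60 = 41.883667
  N ⇒ keep positive
  λ: 50° + 44/60 + 55.5/3600 = 50 + 0.733333 + 0.015417 = 50.748750
  W → negative
Point 2:
  φ: 30′ + 42″ = 30.70000′; 7 + 30.70000/60 = 7.511667
  S ⇒ negate
  Lon: 177 + 53/60 + 28.41/3600 = 177.891225
  W → negative
Point 3:
  φ: 18 + 5/60 + 16.9/3600 = 18.088028
  S ⇒ negate
  λ: 27′ + 28″ = 27.46667′; 28 + 27.46667/60 = 28.457778
  E → positive
Point 4:
  Lat: 21′ + 4.52″ = 21.07533′; 54 + 21.07533/60 = 54.351256
  N ⇒ keep positive
  Lon: 40′ + 25.29″ = 40.42150′; 177 + 40.42150/60 = 177.673692
  E ⇒ keep positive

1. 41.88367, -50.74875
2. -7.51167, -177.89123
3. -18.08803, 28.45778
4. 54.35126, 177.67369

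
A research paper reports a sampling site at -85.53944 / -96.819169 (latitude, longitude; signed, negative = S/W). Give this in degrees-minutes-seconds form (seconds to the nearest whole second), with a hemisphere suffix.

85°32′22″ S, 96°49′9″ W

Latitude is negative → S; |value| = 85.539440
Latitude: whole degrees 85; 32.36640′ → 32′ and 21.98″
Longitude is negative → W; |value| = 96.819169
Lon: 0.819169° → 49.15014′; 0.15014 × 60 = 9.01″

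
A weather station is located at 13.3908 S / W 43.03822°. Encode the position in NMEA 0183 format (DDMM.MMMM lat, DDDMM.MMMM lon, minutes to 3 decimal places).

1323.448,S / 04302.293,W

Lat: 13° + 0.390800 × 60 = 13° 23.44800′
Lon: fractional part 0.038220 → 2.29320 minutes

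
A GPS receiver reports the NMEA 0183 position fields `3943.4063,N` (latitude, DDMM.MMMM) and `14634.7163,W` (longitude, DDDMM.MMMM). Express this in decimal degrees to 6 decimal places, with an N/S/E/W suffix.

Lat: degrees = first 2 digits = 39, minutes = 43.4063; 39 + 43.4063/60 = 39.7234383
λ: split at 3 digits → 146° and 34.7163′; 146 + 34.7163/60 = 146.5786050

39.723438° N, 146.578605° W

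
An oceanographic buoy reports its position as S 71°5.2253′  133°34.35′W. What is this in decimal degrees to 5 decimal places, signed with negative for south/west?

φ: 5.2253′ = 0.087088°; total 71.087088
S ⇒ negate
Lon: 34.35′ = 0.572500°; total 133.572500
W ⇒ negate

-71.08709, -133.57250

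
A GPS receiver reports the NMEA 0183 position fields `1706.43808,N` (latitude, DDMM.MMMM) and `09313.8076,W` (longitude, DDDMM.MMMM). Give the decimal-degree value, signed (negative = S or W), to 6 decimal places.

17.107301, -93.230127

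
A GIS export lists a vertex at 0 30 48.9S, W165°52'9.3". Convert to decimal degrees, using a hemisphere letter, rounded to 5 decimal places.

φ: 30′ + 48.9″ = 30.81500′; 0 + 30.81500/60 = 0.513583
Lon: 165 + 52/60 + 9.3/3600 = 165.869250

0.51358° S, 165.86925° W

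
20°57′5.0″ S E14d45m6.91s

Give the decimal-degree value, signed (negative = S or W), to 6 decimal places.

Latitude: 20° + 57/60 + 5/3600 = 20 + 0.950000 + 0.001389 = 20.9513889
hemisphere S, so the sign is −
λ: 14 + 45/60 + 6.91/3600 = 14.7519194
E ⇒ keep positive

-20.951389, 14.751919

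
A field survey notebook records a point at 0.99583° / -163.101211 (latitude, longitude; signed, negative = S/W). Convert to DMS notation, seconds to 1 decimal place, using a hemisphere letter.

φ: 0.995830° → 59.74980′; 0.74980 × 60 = 44.988″
Longitude is negative → W; |value| = 163.101211
Lon: 0.101211° → 6.07266′; 0.07266 × 60 = 4.360″

0°59′45.0″ N, 163°06′4.4″ W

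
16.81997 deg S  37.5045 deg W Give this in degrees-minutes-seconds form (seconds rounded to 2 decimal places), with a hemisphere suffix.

Lat: 0.819970° → 49.19820′; 0.19820 × 60 = 11.8920″
λ: whole degrees 37; 30.27000′ → 30′ and 16.2000″

16°49′11.89″ S, 37°30′16.20″ W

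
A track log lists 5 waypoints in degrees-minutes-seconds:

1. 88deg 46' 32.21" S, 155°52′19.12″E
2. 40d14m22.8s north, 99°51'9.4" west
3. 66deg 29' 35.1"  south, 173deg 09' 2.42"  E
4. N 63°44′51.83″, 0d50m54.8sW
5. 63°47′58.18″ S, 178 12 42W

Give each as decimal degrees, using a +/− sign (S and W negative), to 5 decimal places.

1. -88.77561, 155.87198
2. 40.23967, -99.85261
3. -66.49308, 173.15067
4. 63.74773, -0.84856
5. -63.79949, -178.21167

Point 1:
  Lat: 46′ + 32.21″ = 46.53683′; 88 + 46.53683/60 = 88.775614
  S ⇒ negate
  Lon: 52′ + 19.12″ = 52.31867′; 155 + 52.31867/60 = 155.871978
  E → positive
Point 2:
  Latitude: 40 + 14/60 + 22.8/3600 = 40.239667
  N ⇒ keep positive
  λ: 99 + 51/60 + 9.4/3600 = 99.852611
  hemisphere W, so the sign is −
Point 3:
  Lat: 66 + 29/60 + 35.1/3600 = 66.493083
  S → negative
  Lon: 9′ + 2.42″ = 9.04033′; 173 + 9.04033/60 = 173.150672
  E ⇒ keep positive
Point 4:
  φ: 63 + 44/60 + 51.83/3600 = 63.747731
  N ⇒ keep positive
  Longitude: 50′ + 54.8″ = 50.91333′; 0 + 50.91333/60 = 0.848556
  W ⇒ negate
Point 5:
  φ: 63 + 47/60 + 58.18/3600 = 63.799494
  S ⇒ negate
  Lon: 12′ + 42″ = 12.70000′; 178 + 12.70000/60 = 178.211667
  W ⇒ negate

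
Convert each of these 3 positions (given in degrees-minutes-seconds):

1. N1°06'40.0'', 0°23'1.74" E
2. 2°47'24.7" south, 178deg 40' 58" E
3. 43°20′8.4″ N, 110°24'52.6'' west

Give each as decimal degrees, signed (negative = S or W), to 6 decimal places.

1. 1.111111, 0.383817
2. -2.790194, 178.682778
3. 43.335667, -110.414611

Point 1:
  φ: 1° + 6/60 + 40/3600 = 1 + 0.100000 + 0.011111 = 1.1111111
  N ⇒ keep positive
  λ: 23′ + 1.74″ = 23.02900′; 0 + 23.02900/60 = 0.3838167
  E ⇒ keep positive
Point 2:
  Latitude: 2° + 47/60 + 24.7/3600 = 2 + 0.783333 + 0.006861 = 2.7901944
  hemisphere S, so the sign is −
  Longitude: 40′ + 58″ = 40.96667′; 178 + 40.96667/60 = 178.6827778
  E → positive
Point 3:
  Lat: 43° + 20/60 + 8.4/3600 = 43 + 0.333333 + 0.002333 = 43.3356667
  N ⇒ keep positive
  Longitude: 110° + 24/60 + 52.6/3600 = 110 + 0.400000 + 0.014611 = 110.4146111
  hemisphere W, so the sign is −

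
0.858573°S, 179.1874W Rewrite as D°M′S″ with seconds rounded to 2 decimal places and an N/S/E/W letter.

Latitude: 0.858573 × 60 = 51.51438′ → 51′, remainder × 60 = 30.8628″
λ: 0.187400° → 11.24400′; 0.24400 × 60 = 14.6400″

0°51′30.86″ S, 179°11′14.64″ W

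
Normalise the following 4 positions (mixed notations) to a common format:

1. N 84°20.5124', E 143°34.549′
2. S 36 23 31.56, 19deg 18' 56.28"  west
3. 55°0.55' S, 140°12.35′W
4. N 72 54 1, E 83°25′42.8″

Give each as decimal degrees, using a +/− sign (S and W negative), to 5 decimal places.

1. 84.34187, 143.57582
2. -36.39210, -19.31563
3. -55.00917, -140.20583
4. 72.90028, 83.42856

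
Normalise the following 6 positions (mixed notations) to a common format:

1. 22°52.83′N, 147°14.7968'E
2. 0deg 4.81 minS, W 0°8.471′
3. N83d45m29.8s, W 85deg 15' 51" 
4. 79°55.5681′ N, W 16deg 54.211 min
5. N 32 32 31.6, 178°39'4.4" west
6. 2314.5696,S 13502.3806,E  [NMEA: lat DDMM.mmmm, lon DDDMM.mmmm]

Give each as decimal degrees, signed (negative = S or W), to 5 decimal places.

Point 1:
  Latitude: 22 + 52.83/60 = 22.880500
  N → positive
  Longitude: 147 + 14.7968/60 = 147.246613
  E → positive
Point 2:
  φ: 0 + 4.81/60 = 0.080167
  S ⇒ negate
  λ: 8.471′ = 0.141183°; total 0.141183
  hemisphere W, so the sign is −
Point 3:
  Lat: 45′ + 29.8″ = 45.49667′; 83 + 45.49667/60 = 83.758278
  N → positive
  Longitude: 85 + 15/60 + 51/3600 = 85.264167
  W ⇒ negate
Point 4:
  φ: 55.5681′ = 0.926135°; total 79.926135
  N → positive
  Lon: 16 + 54.211/60 = 16.903517
  hemisphere W, so the sign is −
Point 5:
  Lat: 32° + 32/60 + 31.6/3600 = 32 + 0.533333 + 0.008778 = 32.542111
  N ⇒ keep positive
  Longitude: 39′ + 4.4″ = 39.07333′; 178 + 39.07333/60 = 178.651222
  hemisphere W, so the sign is −
Point 6:
  Latitude: split at 2 digits → 23° and 14.5696′; 23 + 14.5696/60 = 23.242827
  S ⇒ negate
  Lon: split at 3 digits → 135° and 2.3806′; 135 + 2.3806/60 = 135.039677
  E → positive

1. 22.88050, 147.24661
2. -0.08017, -0.14118
3. 83.75828, -85.26417
4. 79.92614, -16.90352
5. 32.54211, -178.65122
6. -23.24283, 135.03968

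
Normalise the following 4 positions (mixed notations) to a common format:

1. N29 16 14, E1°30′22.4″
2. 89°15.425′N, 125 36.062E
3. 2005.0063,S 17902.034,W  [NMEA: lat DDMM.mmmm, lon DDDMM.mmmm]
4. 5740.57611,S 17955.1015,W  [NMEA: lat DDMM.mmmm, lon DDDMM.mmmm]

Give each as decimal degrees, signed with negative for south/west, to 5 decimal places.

1. 29.27056, 1.50622
2. 89.25708, 125.60103
3. -20.08344, -179.03390
4. -57.67627, -179.91836

Point 1:
  Latitude: 29 + 16/60 + 14/3600 = 29.270556
  N → positive
  Longitude: 1° + 30/60 + 22.4/3600 = 1 + 0.500000 + 0.006222 = 1.506222
  E → positive
Point 2:
  Latitude: 15.425′ = 0.257083°; total 89.257083
  N ⇒ keep positive
  λ: 36.062′ = 0.601033°; total 125.601033
  E → positive
Point 3:
  φ: degrees = first 2 digits = 20, minutes = 5.0063; 20 + 5.0063/60 = 20.083438
  S ⇒ negate
  Longitude: degrees = first 3 digits = 179, minutes = 2.034; 179 + 2.034/60 = 179.033900
  W → negative
Point 4:
  Lat: split at 2 digits → 57° and 40.57611′; 57 + 40.57611/60 = 57.676269
  S → negative
  Lon: degrees = first 3 digits = 179, minutes = 55.1015; 179 + 55.1015/60 = 179.918358
  hemisphere W, so the sign is −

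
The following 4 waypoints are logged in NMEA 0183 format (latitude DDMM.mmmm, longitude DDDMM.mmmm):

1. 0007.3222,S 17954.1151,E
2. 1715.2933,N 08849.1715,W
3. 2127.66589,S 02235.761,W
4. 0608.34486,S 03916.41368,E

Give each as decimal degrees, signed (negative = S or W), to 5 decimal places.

Point 1:
  Lat: degrees = first 2 digits = 0, minutes = 7.3222; 0 + 7.3222/60 = 0.122037
  S → negative
  Lon: split at 3 digits → 179° and 54.1151′; 179 + 54.1151/60 = 179.901918
  E ⇒ keep positive
Point 2:
  φ: split at 2 digits → 17° and 15.2933′; 17 + 15.2933/60 = 17.254888
  N → positive
  Longitude: split at 3 digits → 088° and 49.1715′; 88 + 49.1715/60 = 88.819525
  W ⇒ negate
Point 3:
  φ: split at 2 digits → 21° and 27.66589′; 21 + 27.66589/60 = 21.461098
  S → negative
  Lon: degrees = first 3 digits = 22, minutes = 35.761; 22 + 35.761/60 = 22.596017
  W ⇒ negate
Point 4:
  φ: degrees = first 2 digits = 6, minutes = 8.34486; 6 + 8.34486/60 = 6.139081
  S ⇒ negate
  λ: split at 3 digits → 039° and 16.41368′; 39 + 16.41368/60 = 39.273561
  E ⇒ keep positive

1. -0.12204, 179.90192
2. 17.25489, -88.81953
3. -21.46110, -22.59602
4. -6.13908, 39.27356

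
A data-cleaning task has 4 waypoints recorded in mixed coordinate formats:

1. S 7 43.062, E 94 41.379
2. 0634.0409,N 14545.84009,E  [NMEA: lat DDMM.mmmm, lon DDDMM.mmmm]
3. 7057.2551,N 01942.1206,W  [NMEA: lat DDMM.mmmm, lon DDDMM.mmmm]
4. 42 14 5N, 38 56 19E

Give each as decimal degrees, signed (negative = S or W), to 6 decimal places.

Point 1:
  φ: 43.062′ = 0.717700°; total 7.7177000
  S ⇒ negate
  Longitude: 94 + 41.379/60 = 94.6896500
  E ⇒ keep positive
Point 2:
  Latitude: split at 2 digits → 06° and 34.0409′; 6 + 34.0409/60 = 6.5673483
  N ⇒ keep positive
  λ: split at 3 digits → 145° and 45.84009′; 145 + 45.84009/60 = 145.7640015
  E → positive
Point 3:
  Lat: split at 2 digits → 70° and 57.2551′; 70 + 57.2551/60 = 70.9542517
  N → positive
  Lon: split at 3 digits → 019° and 42.1206′; 19 + 42.1206/60 = 19.7020100
  hemisphere W, so the sign is −
Point 4:
  Latitude: 42 + 14/60 + 5/3600 = 42.2347222
  N ⇒ keep positive
  λ: 38 + 56/60 + 19/3600 = 38.9386111
  E ⇒ keep positive

1. -7.717700, 94.689650
2. 6.567348, 145.764002
3. 70.954252, -19.702010
4. 42.234722, 38.938611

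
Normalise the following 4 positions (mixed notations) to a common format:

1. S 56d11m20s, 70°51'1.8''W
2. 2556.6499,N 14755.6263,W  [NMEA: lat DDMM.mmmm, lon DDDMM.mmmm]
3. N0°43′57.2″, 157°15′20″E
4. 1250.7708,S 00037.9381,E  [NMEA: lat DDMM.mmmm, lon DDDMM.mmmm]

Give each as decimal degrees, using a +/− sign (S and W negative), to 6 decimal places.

1. -56.188889, -70.850500
2. 25.944165, -147.927105
3. 0.732556, 157.255556
4. -12.846180, 0.632302

Point 1:
  Latitude: 11′ + 20″ = 11.33333′; 56 + 11.33333/60 = 56.1888889
  S → negative
  λ: 70 + 51/60 + 1.8/3600 = 70.8505000
  hemisphere W, so the sign is −
Point 2:
  Latitude: split at 2 digits → 25° and 56.6499′; 25 + 56.6499/60 = 25.9441650
  N → positive
  λ: degrees = first 3 digits = 147, minutes = 55.6263; 147 + 55.6263/60 = 147.9271050
  hemisphere W, so the sign is −
Point 3:
  Latitude: 0° + 43/60 + 57.2/3600 = 0 + 0.716667 + 0.015889 = 0.7325556
  N ⇒ keep positive
  Lon: 157 + 15/60 + 20/3600 = 157.2555556
  E → positive
Point 4:
  φ: degrees = first 2 digits = 12, minutes = 50.7708; 12 + 50.7708/60 = 12.8461800
  S → negative
  Longitude: degrees = first 3 digits = 0, minutes = 37.9381; 0 + 37.9381/60 = 0.6323017
  E → positive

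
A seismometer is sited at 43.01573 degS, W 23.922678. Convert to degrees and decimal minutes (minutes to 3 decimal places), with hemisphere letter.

43° 0.944′ S, 23° 55.361′ W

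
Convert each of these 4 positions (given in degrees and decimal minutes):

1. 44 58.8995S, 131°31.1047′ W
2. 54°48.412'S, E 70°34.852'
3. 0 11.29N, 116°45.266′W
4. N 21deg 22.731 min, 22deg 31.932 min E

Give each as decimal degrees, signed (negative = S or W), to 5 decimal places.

1. -44.98166, -131.51841
2. -54.80687, 70.58087
3. 0.18817, -116.75443
4. 21.37885, 22.53220

Point 1:
  φ: 44 + 58.8995/60 = 44.981658
  S → negative
  λ: 131 + 31.1047/60 = 131.518412
  hemisphere W, so the sign is −
Point 2:
  φ: 48.412′ = 0.806867°; total 54.806867
  S ⇒ negate
  Lon: 70 + 34.852/60 = 70.580867
  E → positive
Point 3:
  Latitude: 11.29′ = 0.188167°; total 0.188167
  N ⇒ keep positive
  λ: 116 + 45.266/60 = 116.754433
  W ⇒ negate
Point 4:
  Latitude: 22.731′ = 0.378850°; total 21.378850
  N → positive
  Lon: 22 + 31.932/60 = 22.532200
  E ⇒ keep positive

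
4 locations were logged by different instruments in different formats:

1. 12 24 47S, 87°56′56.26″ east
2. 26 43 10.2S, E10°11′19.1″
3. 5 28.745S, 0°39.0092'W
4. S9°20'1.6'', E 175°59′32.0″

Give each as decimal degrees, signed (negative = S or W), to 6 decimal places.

1. -12.413056, 87.948961
2. -26.719500, 10.188639
3. -5.479083, -0.650153
4. -9.333778, 175.992222

Point 1:
  Lat: 24′ + 47″ = 24.78333′; 12 + 24.78333/60 = 12.4130556
  hemisphere S, so the sign is −
  λ: 87 + 56/60 + 56.26/3600 = 87.9489611
  E ⇒ keep positive
Point 2:
  Latitude: 43′ + 10.2″ = 43.17000′; 26 + 43.17000/60 = 26.7195000
  S → negative
  Longitude: 10 + 11/60 + 19.1/3600 = 10.1886389
  E ⇒ keep positive
Point 3:
  φ: 5 + 28.745/60 = 5.4790833
  S → negative
  λ: 0 + 39.0092/60 = 0.6501533
  W → negative
Point 4:
  Latitude: 20′ + 1.6″ = 20.02667′; 9 + 20.02667/60 = 9.3337778
  hemisphere S, so the sign is −
  Longitude: 59′ + 32″ = 59.53333′; 175 + 59.53333/60 = 175.9922222
  E → positive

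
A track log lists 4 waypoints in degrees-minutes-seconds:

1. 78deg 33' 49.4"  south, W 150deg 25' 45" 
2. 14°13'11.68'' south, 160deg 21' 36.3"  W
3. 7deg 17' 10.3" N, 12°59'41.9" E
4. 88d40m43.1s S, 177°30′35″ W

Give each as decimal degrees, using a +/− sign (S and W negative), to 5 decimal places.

Point 1:
  φ: 78° + 33/60 + 49.4/3600 = 78 + 0.550000 + 0.013722 = 78.563722
  S → negative
  λ: 150° + 25/60 + 45/3600 = 150 + 0.416667 + 0.012500 = 150.429167
  W → negative
Point 2:
  φ: 13′ + 11.68″ = 13.19467′; 14 + 13.19467/60 = 14.219911
  S ⇒ negate
  Lon: 21′ + 36.3″ = 21.60500′; 160 + 21.60500/60 = 160.360083
  hemisphere W, so the sign is −
Point 3:
  φ: 7° + 17/60 + 10.3/3600 = 7 + 0.283333 + 0.002861 = 7.286194
  N → positive
  λ: 59′ + 41.9″ = 59.69833′; 12 + 59.69833/60 = 12.994972
  E → positive
Point 4:
  φ: 88 + 40/60 + 43.1/3600 = 88.678639
  hemisphere S, so the sign is −
  λ: 177 + 30/60 + 35/3600 = 177.509722
  W → negative

1. -78.56372, -150.42917
2. -14.21991, -160.36008
3. 7.28619, 12.99497
4. -88.67864, -177.50972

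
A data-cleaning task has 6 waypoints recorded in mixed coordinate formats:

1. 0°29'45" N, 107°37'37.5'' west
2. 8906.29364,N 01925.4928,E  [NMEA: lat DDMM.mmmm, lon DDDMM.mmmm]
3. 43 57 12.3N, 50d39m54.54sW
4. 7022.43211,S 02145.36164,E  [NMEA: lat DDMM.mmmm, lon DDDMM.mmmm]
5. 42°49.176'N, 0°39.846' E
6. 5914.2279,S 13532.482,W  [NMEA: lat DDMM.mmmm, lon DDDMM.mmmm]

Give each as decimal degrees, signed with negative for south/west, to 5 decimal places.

1. 0.49583, -107.62708
2. 89.10489, 19.42488
3. 43.95342, -50.66515
4. -70.37387, 21.75603
5. 42.81960, 0.66410
6. -59.23713, -135.54137

Point 1:
  φ: 29′ + 45″ = 29.75000′; 0 + 29.75000/60 = 0.495833
  N → positive
  Longitude: 107° + 37/60 + 37.5/3600 = 107 + 0.616667 + 0.010417 = 107.627083
  W ⇒ negate
Point 2:
  Lat: split at 2 digits → 89° and 6.29364′; 89 + 6.29364/60 = 89.104894
  N ⇒ keep positive
  λ: degrees = first 3 digits = 19, minutes = 25.4928; 19 + 25.4928/60 = 19.424880
  E → positive
Point 3:
  φ: 57′ + 12.3″ = 57.20500′; 43 + 57.20500/60 = 43.953417
  N → positive
  Longitude: 50 + 39/60 + 54.54/3600 = 50.665150
  W → negative
Point 4:
  Lat: split at 2 digits → 70° and 22.43211′; 70 + 22.43211/60 = 70.373869
  S ⇒ negate
  Longitude: degrees = first 3 digits = 21, minutes = 45.36164; 21 + 45.36164/60 = 21.756027
  E ⇒ keep positive
Point 5:
  φ: 42 + 49.176/60 = 42.819600
  N ⇒ keep positive
  Longitude: 0 + 39.846/60 = 0.664100
  E ⇒ keep positive
Point 6:
  φ: split at 2 digits → 59° and 14.2279′; 59 + 14.2279/60 = 59.237132
  hemisphere S, so the sign is −
  Longitude: split at 3 digits → 135° and 32.482′; 135 + 32.482/60 = 135.541367
  W → negative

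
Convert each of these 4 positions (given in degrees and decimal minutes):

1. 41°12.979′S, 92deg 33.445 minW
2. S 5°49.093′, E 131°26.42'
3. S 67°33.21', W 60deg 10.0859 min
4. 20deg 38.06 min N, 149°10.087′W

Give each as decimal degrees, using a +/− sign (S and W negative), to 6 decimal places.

Point 1:
  Latitude: 12.979′ = 0.216317°; total 41.2163167
  hemisphere S, so the sign is −
  λ: 33.445′ = 0.557417°; total 92.5574167
  W ⇒ negate
Point 2:
  Lat: 49.093′ = 0.818217°; total 5.8182167
  hemisphere S, so the sign is −
  Lon: 26.42′ = 0.440333°; total 131.4403333
  E → positive
Point 3:
  φ: 33.21′ = 0.553500°; total 67.5535000
  S → negative
  Longitude: 10.0859′ = 0.168098°; total 60.1680983
  hemisphere W, so the sign is −
Point 4:
  Lat: 38.06′ = 0.634333°; total 20.6343333
  N ⇒ keep positive
  Longitude: 149 + 10.087/60 = 149.1681167
  W ⇒ negate

1. -41.216317, -92.557417
2. -5.818217, 131.440333
3. -67.553500, -60.168098
4. 20.634333, -149.168117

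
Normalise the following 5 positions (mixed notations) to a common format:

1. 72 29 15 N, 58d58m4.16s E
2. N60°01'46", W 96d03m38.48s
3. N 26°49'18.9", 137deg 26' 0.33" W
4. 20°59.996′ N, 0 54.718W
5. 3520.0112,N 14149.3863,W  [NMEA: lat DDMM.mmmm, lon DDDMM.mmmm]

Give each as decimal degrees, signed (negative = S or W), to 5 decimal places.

1. 72.48750, 58.96782
2. 60.02944, -96.06069
3. 26.82192, -137.43343
4. 20.99993, -0.91197
5. 35.33352, -141.82311

Point 1:
  Lat: 72 + 29/60 + 15/3600 = 72.487500
  N → positive
  Longitude: 58 + 58/60 + 4.16/3600 = 58.967822
  E → positive
Point 2:
  Latitude: 60° + 1/60 + 46/3600 = 60 + 0.016667 + 0.012778 = 60.029444
  N → positive
  λ: 96° + 3/60 + 38.48/3600 = 96 + 0.050000 + 0.010689 = 96.060689
  hemisphere W, so the sign is −
Point 3:
  Lat: 26 + 49/60 + 18.9/3600 = 26.821917
  N → positive
  λ: 26′ + 0.33″ = 26.00550′; 137 + 26.00550/60 = 137.433425
  hemisphere W, so the sign is −
Point 4:
  φ: 59.996′ = 0.999933°; total 20.999933
  N ⇒ keep positive
  Longitude: 0 + 54.718/60 = 0.911967
  W → negative
Point 5:
  Lat: degrees = first 2 digits = 35, minutes = 20.0112; 35 + 20.0112/60 = 35.333520
  N ⇒ keep positive
  λ: split at 3 digits → 141° and 49.3863′; 141 + 49.3863/60 = 141.823105
  W ⇒ negate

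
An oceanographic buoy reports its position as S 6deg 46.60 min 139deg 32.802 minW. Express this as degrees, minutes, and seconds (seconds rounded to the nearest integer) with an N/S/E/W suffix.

6°46′36″ S, 139°32′48″ W

φ: fractional minutes 0.60000 × 60 = 36.00″
Longitude: fractional minutes 0.80200 × 60 = 48.12″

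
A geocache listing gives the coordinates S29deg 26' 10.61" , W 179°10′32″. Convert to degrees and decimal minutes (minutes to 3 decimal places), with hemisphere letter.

Lat: seconds/60 = 0.17683; minutes = 26 + 0.17683 = 26.17683
λ: 10 + 32/60 = 10.53333′

29° 26.177′ S, 179° 10.533′ W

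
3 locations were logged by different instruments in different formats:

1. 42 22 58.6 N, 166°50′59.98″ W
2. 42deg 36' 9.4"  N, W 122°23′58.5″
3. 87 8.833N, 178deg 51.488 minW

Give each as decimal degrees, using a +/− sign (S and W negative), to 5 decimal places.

1. 42.38294, -166.84999
2. 42.60261, -122.39958
3. 87.14722, -178.85813

Point 1:
  Latitude: 42° + 22/60 + 58.6/3600 = 42 + 0.366667 + 0.016278 = 42.382944
  N → positive
  Longitude: 50′ + 59.98″ = 50.99967′; 166 + 50.99967/60 = 166.849994
  W ⇒ negate
Point 2:
  φ: 36′ + 9.4″ = 36.15667′; 42 + 36.15667/60 = 42.602611
  N → positive
  λ: 122° + 23/60 + 58.5/3600 = 122 + 0.383333 + 0.016250 = 122.399583
  hemisphere W, so the sign is −
Point 3:
  Latitude: 87 + 8.833/60 = 87.147217
  N ⇒ keep positive
  λ: 178 + 51.488/60 = 178.858133
  W → negative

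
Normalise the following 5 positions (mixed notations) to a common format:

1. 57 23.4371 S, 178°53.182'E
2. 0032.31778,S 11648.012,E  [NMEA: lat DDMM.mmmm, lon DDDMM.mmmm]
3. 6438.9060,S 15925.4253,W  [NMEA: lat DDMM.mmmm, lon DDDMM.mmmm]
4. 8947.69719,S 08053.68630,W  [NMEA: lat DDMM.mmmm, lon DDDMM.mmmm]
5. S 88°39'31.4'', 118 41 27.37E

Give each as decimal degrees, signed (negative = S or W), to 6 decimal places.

1. -57.390618, 178.886367
2. -0.538630, 116.800200
3. -64.648433, -159.423755
4. -89.794953, -80.894772
5. -88.658722, 118.690936

Point 1:
  Latitude: 57 + 23.4371/60 = 57.3906183
  S ⇒ negate
  λ: 178 + 53.182/60 = 178.8863667
  E ⇒ keep positive
Point 2:
  Lat: split at 2 digits → 00° and 32.31778′; 0 + 32.31778/60 = 0.5386297
  S ⇒ negate
  Longitude: split at 3 digits → 116° and 48.012′; 116 + 48.012/60 = 116.8002000
  E → positive
Point 3:
  φ: degrees = first 2 digits = 64, minutes = 38.906; 64 + 38.906/60 = 64.6484333
  S ⇒ negate
  λ: degrees = first 3 digits = 159, minutes = 25.4253; 159 + 25.4253/60 = 159.4237550
  W ⇒ negate
Point 4:
  Latitude: split at 2 digits → 89° and 47.69719′; 89 + 47.69719/60 = 89.7949532
  S ⇒ negate
  Lon: split at 3 digits → 080° and 53.6863′; 80 + 53.6863/60 = 80.8947717
  W ⇒ negate
Point 5:
  Lat: 88 + 39/60 + 31.4/3600 = 88.6587222
  hemisphere S, so the sign is −
  Lon: 118 + 41/60 + 27.37/3600 = 118.6909361
  E ⇒ keep positive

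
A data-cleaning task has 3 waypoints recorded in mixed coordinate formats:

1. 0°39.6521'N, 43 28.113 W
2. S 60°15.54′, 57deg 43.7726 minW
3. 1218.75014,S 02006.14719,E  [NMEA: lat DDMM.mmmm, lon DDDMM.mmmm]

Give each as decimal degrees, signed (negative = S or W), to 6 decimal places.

Point 1:
  Lat: 39.6521′ = 0.660868°; total 0.6608683
  N ⇒ keep positive
  Longitude: 43 + 28.113/60 = 43.4685500
  W ⇒ negate
Point 2:
  Lat: 15.54′ = 0.259000°; total 60.2590000
  S ⇒ negate
  Lon: 57 + 43.7726/60 = 57.7295433
  hemisphere W, so the sign is −
Point 3:
  Latitude: split at 2 digits → 12° and 18.75014′; 12 + 18.75014/60 = 12.3125023
  S → negative
  λ: split at 3 digits → 020° and 6.14719′; 20 + 6.14719/60 = 20.1024532
  E ⇒ keep positive

1. 0.660868, -43.468550
2. -60.259000, -57.729543
3. -12.312502, 20.102453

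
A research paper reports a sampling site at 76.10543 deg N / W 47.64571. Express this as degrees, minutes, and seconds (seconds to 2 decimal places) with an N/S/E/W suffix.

76°06′19.55″ N, 47°38′44.56″ W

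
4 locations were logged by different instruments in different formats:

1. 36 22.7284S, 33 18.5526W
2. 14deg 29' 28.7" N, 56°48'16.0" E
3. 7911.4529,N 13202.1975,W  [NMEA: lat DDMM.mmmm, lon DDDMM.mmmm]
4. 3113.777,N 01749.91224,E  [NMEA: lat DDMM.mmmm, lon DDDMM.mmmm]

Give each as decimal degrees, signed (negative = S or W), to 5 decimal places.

1. -36.37881, -33.30921
2. 14.49131, 56.80444
3. 79.19088, -132.03663
4. 31.22962, 17.83187

Point 1:
  Latitude: 22.7284′ = 0.378807°; total 36.378807
  hemisphere S, so the sign is −
  Lon: 18.5526′ = 0.309210°; total 33.309210
  hemisphere W, so the sign is −
Point 2:
  Lat: 29′ + 28.7″ = 29.47833′; 14 + 29.47833/60 = 14.491306
  N ⇒ keep positive
  Longitude: 56 + 48/60 + 16/3600 = 56.804444
  E → positive
Point 3:
  φ: degrees = first 2 digits = 79, minutes = 11.4529; 79 + 11.4529/60 = 79.190882
  N ⇒ keep positive
  λ: split at 3 digits → 132° and 2.1975′; 132 + 2.1975/60 = 132.036625
  W → negative
Point 4:
  φ: degrees = first 2 digits = 31, minutes = 13.777; 31 + 13.777/60 = 31.229617
  N ⇒ keep positive
  Longitude: degrees = first 3 digits = 17, minutes = 49.91224; 17 + 49.91224/60 = 17.831871
  E ⇒ keep positive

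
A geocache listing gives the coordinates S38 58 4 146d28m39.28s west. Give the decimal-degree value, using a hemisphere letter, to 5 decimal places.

38.96778° S, 146.47758° W

Lat: 58′ + 4″ = 58.06667′; 38 + 58.06667/60 = 38.967778
Lon: 146° + 28/60 + 39.28/3600 = 146 + 0.466667 + 0.010911 = 146.477578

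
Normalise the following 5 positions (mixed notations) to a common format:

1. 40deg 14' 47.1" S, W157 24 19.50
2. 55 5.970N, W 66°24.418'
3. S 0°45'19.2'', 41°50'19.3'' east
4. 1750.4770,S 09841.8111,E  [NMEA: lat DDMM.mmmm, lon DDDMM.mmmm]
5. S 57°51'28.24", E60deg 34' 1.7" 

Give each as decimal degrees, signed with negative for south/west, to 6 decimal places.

1. -40.246417, -157.405417
2. 55.099500, -66.406967
3. -0.755333, 41.838694
4. -17.841283, 98.696852
5. -57.857844, 60.567139

Point 1:
  Lat: 40 + 14/60 + 47.1/3600 = 40.2464167
  S → negative
  λ: 157° + 24/60 + 19.5/3600 = 157 + 0.400000 + 0.005417 = 157.4054167
  W → negative
Point 2:
  Latitude: 55 + 5.97/60 = 55.0995000
  N → positive
  λ: 66 + 24.418/60 = 66.4069667
  W → negative
Point 3:
  Latitude: 45′ + 19.2″ = 45.32000′; 0 + 45.32000/60 = 0.7553333
  S → negative
  Lon: 41° + 50/60 + 19.3/3600 = 41 + 0.833333 + 0.005361 = 41.8386944
  E ⇒ keep positive
Point 4:
  Latitude: degrees = first 2 digits = 17, minutes = 50.477; 17 + 50.477/60 = 17.8412833
  S → negative
  λ: degrees = first 3 digits = 98, minutes = 41.8111; 98 + 41.8111/60 = 98.6968517
  E → positive
Point 5:
  Latitude: 57 + 51/60 + 28.24/3600 = 57.8578444
  S ⇒ negate
  λ: 60° + 34/60 + 1.7/3600 = 60 + 0.566667 + 0.000472 = 60.5671389
  E → positive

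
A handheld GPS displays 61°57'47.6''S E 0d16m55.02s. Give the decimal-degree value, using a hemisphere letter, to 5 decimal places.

Latitude: 61 + 57/60 + 47.6/3600 = 61.963222
λ: 0° + 16/60 + 55.02/3600 = 0 + 0.266667 + 0.015283 = 0.281950

61.96322° S, 0.28195° E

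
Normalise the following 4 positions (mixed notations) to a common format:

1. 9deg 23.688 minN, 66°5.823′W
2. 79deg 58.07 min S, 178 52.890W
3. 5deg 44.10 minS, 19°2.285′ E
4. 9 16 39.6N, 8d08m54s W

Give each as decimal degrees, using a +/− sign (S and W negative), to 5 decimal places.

Point 1:
  Latitude: 9 + 23.688/60 = 9.394800
  N ⇒ keep positive
  λ: 66 + 5.823/60 = 66.097050
  W ⇒ negate
Point 2:
  Lat: 79 + 58.07/60 = 79.967833
  hemisphere S, so the sign is −
  λ: 178 + 52.89/60 = 178.881500
  W → negative
Point 3:
  φ: 5 + 44.1/60 = 5.735000
  hemisphere S, so the sign is −
  Longitude: 2.285′ = 0.038083°; total 19.038083
  E ⇒ keep positive
Point 4:
  Latitude: 16′ + 39.6″ = 16.66000′; 9 + 16.66000/60 = 9.277667
  N → positive
  λ: 8′ + 54″ = 8.90000′; 8 + 8.90000/60 = 8.148333
  W → negative

1. 9.39480, -66.09705
2. -79.96783, -178.88150
3. -5.73500, 19.03808
4. 9.27767, -8.14833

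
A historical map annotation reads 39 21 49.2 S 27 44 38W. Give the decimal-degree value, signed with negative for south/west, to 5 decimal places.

-39.36367, -27.74389

Latitude: 21′ + 49.2″ = 21.82000′; 39 + 21.82000/60 = 39.363667
hemisphere S, so the sign is −
λ: 44′ + 38″ = 44.63333′; 27 + 44.63333/60 = 27.743889
hemisphere W, so the sign is −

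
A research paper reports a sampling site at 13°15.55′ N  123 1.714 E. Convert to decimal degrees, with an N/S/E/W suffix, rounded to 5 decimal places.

13.25917° N, 123.02857° E

φ: 15.55′ = 0.259167°; total 13.259167
λ: 1.714′ = 0.028567°; total 123.028567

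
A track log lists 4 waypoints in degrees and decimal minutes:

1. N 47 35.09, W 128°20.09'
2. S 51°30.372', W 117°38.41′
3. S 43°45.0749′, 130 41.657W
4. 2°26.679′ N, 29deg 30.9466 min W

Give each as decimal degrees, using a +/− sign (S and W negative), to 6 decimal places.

Point 1:
  Lat: 47 + 35.09/60 = 47.5848333
  N → positive
  λ: 128 + 20.09/60 = 128.3348333
  hemisphere W, so the sign is −
Point 2:
  Latitude: 30.372′ = 0.506200°; total 51.5062000
  hemisphere S, so the sign is −
  Lon: 38.41′ = 0.640167°; total 117.6401667
  W → negative
Point 3:
  φ: 43 + 45.0749/60 = 43.7512483
  S → negative
  λ: 130 + 41.657/60 = 130.6942833
  W → negative
Point 4:
  φ: 2 + 26.679/60 = 2.4446500
  N → positive
  λ: 30.9466′ = 0.515777°; total 29.5157767
  hemisphere W, so the sign is −

1. 47.584833, -128.334833
2. -51.506200, -117.640167
3. -43.751248, -130.694283
4. 2.444650, -29.515777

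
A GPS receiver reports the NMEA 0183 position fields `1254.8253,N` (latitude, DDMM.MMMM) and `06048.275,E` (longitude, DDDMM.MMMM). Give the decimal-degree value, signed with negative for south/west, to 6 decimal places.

Latitude: split at 2 digits → 12° and 54.8253′; 12 + 54.8253/60 = 12.9137550
N → positive
Lon: degrees = first 3 digits = 60, minutes = 48.275; 60 + 48.275/60 = 60.8045833
E → positive

12.913755, 60.804583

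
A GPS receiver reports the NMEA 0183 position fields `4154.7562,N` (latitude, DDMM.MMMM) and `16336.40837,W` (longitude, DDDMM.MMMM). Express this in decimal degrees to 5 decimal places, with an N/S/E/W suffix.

41.91260° N, 163.60681° W

Latitude: split at 2 digits → 41° and 54.7562′; 41 + 54.7562/60 = 41.912603
Longitude: degrees = first 3 digits = 163, minutes = 36.40837; 163 + 36.40837/60 = 163.606806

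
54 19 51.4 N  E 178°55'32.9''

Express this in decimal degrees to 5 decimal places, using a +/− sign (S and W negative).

54.33094, 178.92581

Lat: 54° + 19/60 + 51.4/3600 = 54 + 0.316667 + 0.014278 = 54.330944
N ⇒ keep positive
λ: 178° + 55/60 + 32.9/3600 = 178 + 0.916667 + 0.009139 = 178.925806
E ⇒ keep positive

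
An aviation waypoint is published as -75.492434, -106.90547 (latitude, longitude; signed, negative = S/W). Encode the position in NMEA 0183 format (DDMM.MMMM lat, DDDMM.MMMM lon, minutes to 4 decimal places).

7529.5460,S / 10654.3282,W

Latitude is negative → S; |value| = 75.492434
φ: fractional part 0.492434 → 29.546040 minutes
Longitude is negative → W; |value| = 106.905470
Longitude: 106° + 0.905470 × 60 = 106° 54.328200′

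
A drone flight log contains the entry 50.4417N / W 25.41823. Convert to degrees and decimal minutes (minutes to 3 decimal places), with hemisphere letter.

50° 26.502′ N, 25° 25.094′ W

φ: fractional part 0.441700 → 26.50200 minutes
λ: 25° + 0.418230 × 60 = 25° 25.09380′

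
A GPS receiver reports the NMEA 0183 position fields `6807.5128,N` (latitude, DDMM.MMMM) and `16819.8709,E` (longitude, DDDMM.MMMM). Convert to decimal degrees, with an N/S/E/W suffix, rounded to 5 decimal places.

68.12521° N, 168.33118° E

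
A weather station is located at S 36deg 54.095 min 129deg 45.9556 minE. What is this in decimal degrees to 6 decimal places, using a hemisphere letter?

36.901583° S, 129.765927° E

Latitude: 54.095′ = 0.901583°; total 36.9015833
Longitude: 129 + 45.9556/60 = 129.7659267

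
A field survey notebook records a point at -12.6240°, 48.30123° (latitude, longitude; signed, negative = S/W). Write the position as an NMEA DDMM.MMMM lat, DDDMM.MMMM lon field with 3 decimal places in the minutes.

1237.440,S / 04818.074,E

Latitude is negative → S; |value| = 12.624000
Lat: fractional part 0.624000 → 37.44000 minutes
Longitude: minutes = (48.301230 − 48) × 60 = 18.07380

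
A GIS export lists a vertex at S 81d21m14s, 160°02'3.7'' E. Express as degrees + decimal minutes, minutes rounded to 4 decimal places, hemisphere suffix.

φ: 21 + 14/60 = 21.233333′
Lon: 2 + 3.7/60 = 2.061667′

81° 21.2333′ S, 160° 2.0617′ E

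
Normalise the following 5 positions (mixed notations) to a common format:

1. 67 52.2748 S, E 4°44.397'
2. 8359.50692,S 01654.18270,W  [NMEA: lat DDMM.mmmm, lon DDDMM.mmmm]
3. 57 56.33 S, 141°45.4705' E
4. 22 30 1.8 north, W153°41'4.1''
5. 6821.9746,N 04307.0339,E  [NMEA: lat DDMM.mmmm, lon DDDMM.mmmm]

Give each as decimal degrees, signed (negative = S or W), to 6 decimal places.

1. -67.871247, 4.739950
2. -83.991782, -16.903045
3. -57.938833, 141.757842
4. 22.500500, -153.684472
5. 68.366243, 43.117232

Point 1:
  Latitude: 67 + 52.2748/60 = 67.8712467
  S ⇒ negate
  Longitude: 44.397′ = 0.739950°; total 4.7399500
  E → positive
Point 2:
  Latitude: split at 2 digits → 83° and 59.50692′; 83 + 59.50692/60 = 83.9917820
  hemisphere S, so the sign is −
  Longitude: split at 3 digits → 016° and 54.1827′; 16 + 54.1827/60 = 16.9030450
  hemisphere W, so the sign is −
Point 3:
  Latitude: 56.33′ = 0.938833°; total 57.9388333
  S → negative
  λ: 141 + 45.4705/60 = 141.7578417
  E ⇒ keep positive
Point 4:
  φ: 30′ + 1.8″ = 30.03000′; 22 + 30.03000/60 = 22.5005000
  N → positive
  λ: 41′ + 4.1″ = 41.06833′; 153 + 41.06833/60 = 153.6844722
  W → negative
Point 5:
  φ: split at 2 digits → 68° and 21.9746′; 68 + 21.9746/60 = 68.3662433
  N → positive
  λ: degrees = first 3 digits = 43, minutes = 7.0339; 43 + 7.0339/60 = 43.1172317
  E → positive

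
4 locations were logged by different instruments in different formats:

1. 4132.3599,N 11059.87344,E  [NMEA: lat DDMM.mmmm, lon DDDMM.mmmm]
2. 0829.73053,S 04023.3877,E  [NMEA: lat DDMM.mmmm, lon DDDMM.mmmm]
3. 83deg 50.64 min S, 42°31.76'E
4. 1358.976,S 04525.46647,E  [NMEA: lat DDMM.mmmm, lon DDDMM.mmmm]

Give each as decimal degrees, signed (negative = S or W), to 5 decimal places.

1. 41.53933, 110.99789
2. -8.49551, 40.38980
3. -83.84400, 42.52933
4. -13.98293, 45.42444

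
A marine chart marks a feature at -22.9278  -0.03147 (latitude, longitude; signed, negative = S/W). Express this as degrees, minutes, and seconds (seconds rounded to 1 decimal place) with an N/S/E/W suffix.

22°55′40.1″ S, 0°01′53.3″ W

Latitude is negative → S; |value| = 22.927800
Latitude: whole degrees 22; 55.66800′ → 55′ and 40.080″
Longitude is negative → W; |value| = 0.031470
λ: whole degrees 0; 1.88820′ → 1′ and 53.292″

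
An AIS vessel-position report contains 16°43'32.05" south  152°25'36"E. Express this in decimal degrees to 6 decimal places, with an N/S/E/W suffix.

16.725569° S, 152.426667° E

Lat: 43′ + 32.05″ = 43.53417′; 16 + 43.53417/60 = 16.7255694
λ: 152° + 25/60 + 36/3600 = 152 + 0.416667 + 0.010000 = 152.4266667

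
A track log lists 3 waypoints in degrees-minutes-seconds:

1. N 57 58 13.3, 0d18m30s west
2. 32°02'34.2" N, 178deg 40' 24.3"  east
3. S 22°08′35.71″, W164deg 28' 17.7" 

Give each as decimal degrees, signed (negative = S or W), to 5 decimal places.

1. 57.97036, -0.30833
2. 32.04283, 178.67342
3. -22.14325, -164.47158

Point 1:
  φ: 57 + 58/60 + 13.3/3600 = 57.970361
  N → positive
  λ: 0 + 18/60 + 30/3600 = 0.308333
  hemisphere W, so the sign is −
Point 2:
  Latitude: 2′ + 34.2″ = 2.57000′; 32 + 2.57000/60 = 32.042833
  N ⇒ keep positive
  λ: 178 + 40/60 + 24.3/3600 = 178.673417
  E ⇒ keep positive
Point 3:
  φ: 8′ + 35.71″ = 8.59517′; 22 + 8.59517/60 = 22.143253
  S ⇒ negate
  Longitude: 28′ + 17.7″ = 28.29500′; 164 + 28.29500/60 = 164.471583
  W → negative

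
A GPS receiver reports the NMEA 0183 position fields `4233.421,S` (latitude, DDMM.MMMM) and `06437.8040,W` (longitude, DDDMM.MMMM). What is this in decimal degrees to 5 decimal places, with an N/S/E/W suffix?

φ: split at 2 digits → 42° and 33.421′; 42 + 33.421/60 = 42.557017
Longitude: split at 3 digits → 064° and 37.804′; 64 + 37.804/60 = 64.630067

42.55702° S, 64.63007° W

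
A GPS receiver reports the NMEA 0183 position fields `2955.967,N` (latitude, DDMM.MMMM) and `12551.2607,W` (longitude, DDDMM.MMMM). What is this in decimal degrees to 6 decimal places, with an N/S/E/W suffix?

Latitude: split at 2 digits → 29° and 55.967′; 29 + 55.967/60 = 29.9327833
λ: split at 3 digits → 125° and 51.2607′; 125 + 51.2607/60 = 125.8543450

29.932783° N, 125.854345° W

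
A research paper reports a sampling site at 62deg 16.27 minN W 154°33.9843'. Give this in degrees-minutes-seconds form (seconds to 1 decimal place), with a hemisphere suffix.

62°16′16.2″ N, 154°33′59.1″ W

φ: 16.27000′ → 16′ and 0.27000 × 60 = 16.200″
λ: 33.98430′ → 33′ and 0.98430 × 60 = 59.058″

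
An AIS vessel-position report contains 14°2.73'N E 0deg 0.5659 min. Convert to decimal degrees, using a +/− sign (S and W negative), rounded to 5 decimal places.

14.04550, 0.00943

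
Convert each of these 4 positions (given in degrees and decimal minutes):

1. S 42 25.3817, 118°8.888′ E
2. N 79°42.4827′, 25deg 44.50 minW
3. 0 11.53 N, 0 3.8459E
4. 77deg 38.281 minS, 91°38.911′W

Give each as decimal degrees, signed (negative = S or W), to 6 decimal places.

Point 1:
  φ: 42 + 25.3817/60 = 42.4230283
  hemisphere S, so the sign is −
  Longitude: 8.888′ = 0.148133°; total 118.1481333
  E ⇒ keep positive
Point 2:
  φ: 42.4827′ = 0.708045°; total 79.7080450
  N → positive
  Longitude: 44.5′ = 0.741667°; total 25.7416667
  W → negative
Point 3:
  φ: 11.53′ = 0.192167°; total 0.1921667
  N ⇒ keep positive
  Longitude: 0 + 3.8459/60 = 0.0640983
  E → positive
Point 4:
  Lat: 77 + 38.281/60 = 77.6380167
  S → negative
  Lon: 91 + 38.911/60 = 91.6485167
  W → negative

1. -42.423028, 118.148133
2. 79.708045, -25.741667
3. 0.192167, 0.064098
4. -77.638017, -91.648517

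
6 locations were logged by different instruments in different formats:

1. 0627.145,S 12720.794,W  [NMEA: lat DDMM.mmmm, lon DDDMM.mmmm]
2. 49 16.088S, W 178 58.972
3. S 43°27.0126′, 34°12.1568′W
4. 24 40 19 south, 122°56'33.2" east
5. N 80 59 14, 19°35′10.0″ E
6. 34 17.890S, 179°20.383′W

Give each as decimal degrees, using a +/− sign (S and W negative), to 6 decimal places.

Point 1:
  Lat: split at 2 digits → 06° and 27.145′; 6 + 27.145/60 = 6.4524167
  hemisphere S, so the sign is −
  Lon: split at 3 digits → 127° and 20.794′; 127 + 20.794/60 = 127.3465667
  W ⇒ negate
Point 2:
  Lat: 49 + 16.088/60 = 49.2681333
  hemisphere S, so the sign is −
  Longitude: 178 + 58.972/60 = 178.9828667
  W ⇒ negate
Point 3:
  φ: 43 + 27.0126/60 = 43.4502100
  S ⇒ negate
  Lon: 34 + 12.1568/60 = 34.2026133
  W → negative
Point 4:
  φ: 24° + 40/60 + 19/3600 = 24 + 0.666667 + 0.005278 = 24.6719444
  S → negative
  Longitude: 122° + 56/60 + 33.2/3600 = 122 + 0.933333 + 0.009222 = 122.9425556
  E ⇒ keep positive
Point 5:
  Lat: 59′ + 14″ = 59.23333′; 80 + 59.23333/60 = 80.9872222
  N → positive
  Longitude: 19 + 35/60 + 10/3600 = 19.5861111
  E ⇒ keep positive
Point 6:
  Lat: 34 + 17.89/60 = 34.2981667
  S → negative
  Lon: 179 + 20.383/60 = 179.3397167
  hemisphere W, so the sign is −

1. -6.452417, -127.346567
2. -49.268133, -178.982867
3. -43.450210, -34.202613
4. -24.671944, 122.942556
5. 80.987222, 19.586111
6. -34.298167, -179.339717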